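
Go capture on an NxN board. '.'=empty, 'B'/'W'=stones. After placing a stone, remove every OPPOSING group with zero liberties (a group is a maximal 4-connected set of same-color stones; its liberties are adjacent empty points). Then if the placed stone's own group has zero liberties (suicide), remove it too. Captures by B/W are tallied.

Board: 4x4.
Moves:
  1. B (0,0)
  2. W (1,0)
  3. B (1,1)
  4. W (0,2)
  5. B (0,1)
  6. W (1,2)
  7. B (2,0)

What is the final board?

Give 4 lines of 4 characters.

Answer: BBW.
.BW.
B...
....

Derivation:
Move 1: B@(0,0) -> caps B=0 W=0
Move 2: W@(1,0) -> caps B=0 W=0
Move 3: B@(1,1) -> caps B=0 W=0
Move 4: W@(0,2) -> caps B=0 W=0
Move 5: B@(0,1) -> caps B=0 W=0
Move 6: W@(1,2) -> caps B=0 W=0
Move 7: B@(2,0) -> caps B=1 W=0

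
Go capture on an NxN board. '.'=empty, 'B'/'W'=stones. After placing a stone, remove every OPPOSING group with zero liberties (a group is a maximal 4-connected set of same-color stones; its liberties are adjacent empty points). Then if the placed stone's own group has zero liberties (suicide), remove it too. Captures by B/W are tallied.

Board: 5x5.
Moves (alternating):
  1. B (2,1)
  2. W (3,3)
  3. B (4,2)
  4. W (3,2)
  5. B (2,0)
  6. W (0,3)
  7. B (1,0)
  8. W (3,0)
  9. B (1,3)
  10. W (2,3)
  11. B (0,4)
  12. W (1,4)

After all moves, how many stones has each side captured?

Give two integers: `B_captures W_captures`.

Move 1: B@(2,1) -> caps B=0 W=0
Move 2: W@(3,3) -> caps B=0 W=0
Move 3: B@(4,2) -> caps B=0 W=0
Move 4: W@(3,2) -> caps B=0 W=0
Move 5: B@(2,0) -> caps B=0 W=0
Move 6: W@(0,3) -> caps B=0 W=0
Move 7: B@(1,0) -> caps B=0 W=0
Move 8: W@(3,0) -> caps B=0 W=0
Move 9: B@(1,3) -> caps B=0 W=0
Move 10: W@(2,3) -> caps B=0 W=0
Move 11: B@(0,4) -> caps B=0 W=0
Move 12: W@(1,4) -> caps B=0 W=1

Answer: 0 1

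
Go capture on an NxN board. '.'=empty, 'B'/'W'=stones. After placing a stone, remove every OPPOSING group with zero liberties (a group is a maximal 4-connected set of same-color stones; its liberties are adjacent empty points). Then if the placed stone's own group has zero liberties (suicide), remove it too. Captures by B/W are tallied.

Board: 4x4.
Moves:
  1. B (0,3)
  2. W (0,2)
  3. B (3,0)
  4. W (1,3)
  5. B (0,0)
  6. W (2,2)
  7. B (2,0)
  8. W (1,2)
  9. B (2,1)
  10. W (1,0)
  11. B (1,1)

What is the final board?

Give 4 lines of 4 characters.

Answer: B.W.
.BWW
BBW.
B...

Derivation:
Move 1: B@(0,3) -> caps B=0 W=0
Move 2: W@(0,2) -> caps B=0 W=0
Move 3: B@(3,0) -> caps B=0 W=0
Move 4: W@(1,3) -> caps B=0 W=1
Move 5: B@(0,0) -> caps B=0 W=1
Move 6: W@(2,2) -> caps B=0 W=1
Move 7: B@(2,0) -> caps B=0 W=1
Move 8: W@(1,2) -> caps B=0 W=1
Move 9: B@(2,1) -> caps B=0 W=1
Move 10: W@(1,0) -> caps B=0 W=1
Move 11: B@(1,1) -> caps B=1 W=1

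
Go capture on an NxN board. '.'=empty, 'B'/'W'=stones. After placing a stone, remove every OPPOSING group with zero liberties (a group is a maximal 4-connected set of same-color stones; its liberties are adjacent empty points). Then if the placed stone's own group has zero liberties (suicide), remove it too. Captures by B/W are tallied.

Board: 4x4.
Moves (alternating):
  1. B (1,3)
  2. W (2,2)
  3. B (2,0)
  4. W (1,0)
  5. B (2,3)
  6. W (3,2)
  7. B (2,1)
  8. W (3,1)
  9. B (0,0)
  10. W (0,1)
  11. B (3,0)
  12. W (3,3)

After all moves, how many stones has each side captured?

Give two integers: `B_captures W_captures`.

Move 1: B@(1,3) -> caps B=0 W=0
Move 2: W@(2,2) -> caps B=0 W=0
Move 3: B@(2,0) -> caps B=0 W=0
Move 4: W@(1,0) -> caps B=0 W=0
Move 5: B@(2,3) -> caps B=0 W=0
Move 6: W@(3,2) -> caps B=0 W=0
Move 7: B@(2,1) -> caps B=0 W=0
Move 8: W@(3,1) -> caps B=0 W=0
Move 9: B@(0,0) -> caps B=0 W=0
Move 10: W@(0,1) -> caps B=0 W=1
Move 11: B@(3,0) -> caps B=0 W=1
Move 12: W@(3,3) -> caps B=0 W=1

Answer: 0 1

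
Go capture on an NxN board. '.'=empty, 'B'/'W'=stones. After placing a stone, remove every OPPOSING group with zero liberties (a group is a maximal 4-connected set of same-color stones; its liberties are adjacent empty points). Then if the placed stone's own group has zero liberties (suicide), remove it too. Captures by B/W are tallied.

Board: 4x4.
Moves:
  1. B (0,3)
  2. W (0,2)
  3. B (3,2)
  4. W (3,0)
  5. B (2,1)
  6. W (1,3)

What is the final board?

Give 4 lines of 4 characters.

Move 1: B@(0,3) -> caps B=0 W=0
Move 2: W@(0,2) -> caps B=0 W=0
Move 3: B@(3,2) -> caps B=0 W=0
Move 4: W@(3,0) -> caps B=0 W=0
Move 5: B@(2,1) -> caps B=0 W=0
Move 6: W@(1,3) -> caps B=0 W=1

Answer: ..W.
...W
.B..
W.B.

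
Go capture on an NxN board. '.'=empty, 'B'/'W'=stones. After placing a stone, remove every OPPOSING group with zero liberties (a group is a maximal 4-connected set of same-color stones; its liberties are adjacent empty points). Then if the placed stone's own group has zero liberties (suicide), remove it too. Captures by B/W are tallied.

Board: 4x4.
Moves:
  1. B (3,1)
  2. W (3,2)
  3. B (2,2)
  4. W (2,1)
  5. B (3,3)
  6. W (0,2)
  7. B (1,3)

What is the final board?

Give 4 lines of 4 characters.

Move 1: B@(3,1) -> caps B=0 W=0
Move 2: W@(3,2) -> caps B=0 W=0
Move 3: B@(2,2) -> caps B=0 W=0
Move 4: W@(2,1) -> caps B=0 W=0
Move 5: B@(3,3) -> caps B=1 W=0
Move 6: W@(0,2) -> caps B=1 W=0
Move 7: B@(1,3) -> caps B=1 W=0

Answer: ..W.
...B
.WB.
.B.B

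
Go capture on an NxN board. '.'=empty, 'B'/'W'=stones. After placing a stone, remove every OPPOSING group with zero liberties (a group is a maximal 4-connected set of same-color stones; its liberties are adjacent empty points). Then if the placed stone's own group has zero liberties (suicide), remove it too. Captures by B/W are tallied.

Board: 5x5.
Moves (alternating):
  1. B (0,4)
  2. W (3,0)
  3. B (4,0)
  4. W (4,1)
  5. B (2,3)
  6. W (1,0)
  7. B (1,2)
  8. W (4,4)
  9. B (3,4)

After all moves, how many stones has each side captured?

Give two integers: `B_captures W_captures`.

Move 1: B@(0,4) -> caps B=0 W=0
Move 2: W@(3,0) -> caps B=0 W=0
Move 3: B@(4,0) -> caps B=0 W=0
Move 4: W@(4,1) -> caps B=0 W=1
Move 5: B@(2,3) -> caps B=0 W=1
Move 6: W@(1,0) -> caps B=0 W=1
Move 7: B@(1,2) -> caps B=0 W=1
Move 8: W@(4,4) -> caps B=0 W=1
Move 9: B@(3,4) -> caps B=0 W=1

Answer: 0 1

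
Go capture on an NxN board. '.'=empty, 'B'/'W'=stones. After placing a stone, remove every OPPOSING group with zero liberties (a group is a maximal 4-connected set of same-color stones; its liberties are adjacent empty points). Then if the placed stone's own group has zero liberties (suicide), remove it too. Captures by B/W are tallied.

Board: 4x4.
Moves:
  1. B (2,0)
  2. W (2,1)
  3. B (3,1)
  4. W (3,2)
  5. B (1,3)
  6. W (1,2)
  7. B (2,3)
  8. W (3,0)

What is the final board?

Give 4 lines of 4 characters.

Answer: ....
..WB
BW.B
W.W.

Derivation:
Move 1: B@(2,0) -> caps B=0 W=0
Move 2: W@(2,1) -> caps B=0 W=0
Move 3: B@(3,1) -> caps B=0 W=0
Move 4: W@(3,2) -> caps B=0 W=0
Move 5: B@(1,3) -> caps B=0 W=0
Move 6: W@(1,2) -> caps B=0 W=0
Move 7: B@(2,3) -> caps B=0 W=0
Move 8: W@(3,0) -> caps B=0 W=1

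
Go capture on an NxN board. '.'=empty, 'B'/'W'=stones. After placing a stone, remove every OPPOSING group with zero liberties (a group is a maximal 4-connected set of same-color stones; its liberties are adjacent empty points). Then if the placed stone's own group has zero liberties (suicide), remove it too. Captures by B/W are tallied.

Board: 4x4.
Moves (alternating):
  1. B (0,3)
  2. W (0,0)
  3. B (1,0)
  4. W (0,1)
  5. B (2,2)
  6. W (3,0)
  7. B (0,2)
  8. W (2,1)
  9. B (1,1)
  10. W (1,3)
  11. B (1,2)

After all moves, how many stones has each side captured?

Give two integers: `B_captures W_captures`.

Move 1: B@(0,3) -> caps B=0 W=0
Move 2: W@(0,0) -> caps B=0 W=0
Move 3: B@(1,0) -> caps B=0 W=0
Move 4: W@(0,1) -> caps B=0 W=0
Move 5: B@(2,2) -> caps B=0 W=0
Move 6: W@(3,0) -> caps B=0 W=0
Move 7: B@(0,2) -> caps B=0 W=0
Move 8: W@(2,1) -> caps B=0 W=0
Move 9: B@(1,1) -> caps B=2 W=0
Move 10: W@(1,3) -> caps B=2 W=0
Move 11: B@(1,2) -> caps B=2 W=0

Answer: 2 0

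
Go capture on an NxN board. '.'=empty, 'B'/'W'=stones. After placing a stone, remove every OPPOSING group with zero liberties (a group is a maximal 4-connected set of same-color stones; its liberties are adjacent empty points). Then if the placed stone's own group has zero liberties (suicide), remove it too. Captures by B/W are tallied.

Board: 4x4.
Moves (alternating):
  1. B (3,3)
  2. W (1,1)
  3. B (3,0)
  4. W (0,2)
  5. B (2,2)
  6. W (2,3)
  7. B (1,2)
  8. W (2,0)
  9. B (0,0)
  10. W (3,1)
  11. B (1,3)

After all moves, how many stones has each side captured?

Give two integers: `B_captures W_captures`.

Move 1: B@(3,3) -> caps B=0 W=0
Move 2: W@(1,1) -> caps B=0 W=0
Move 3: B@(3,0) -> caps B=0 W=0
Move 4: W@(0,2) -> caps B=0 W=0
Move 5: B@(2,2) -> caps B=0 W=0
Move 6: W@(2,3) -> caps B=0 W=0
Move 7: B@(1,2) -> caps B=0 W=0
Move 8: W@(2,0) -> caps B=0 W=0
Move 9: B@(0,0) -> caps B=0 W=0
Move 10: W@(3,1) -> caps B=0 W=1
Move 11: B@(1,3) -> caps B=1 W=1

Answer: 1 1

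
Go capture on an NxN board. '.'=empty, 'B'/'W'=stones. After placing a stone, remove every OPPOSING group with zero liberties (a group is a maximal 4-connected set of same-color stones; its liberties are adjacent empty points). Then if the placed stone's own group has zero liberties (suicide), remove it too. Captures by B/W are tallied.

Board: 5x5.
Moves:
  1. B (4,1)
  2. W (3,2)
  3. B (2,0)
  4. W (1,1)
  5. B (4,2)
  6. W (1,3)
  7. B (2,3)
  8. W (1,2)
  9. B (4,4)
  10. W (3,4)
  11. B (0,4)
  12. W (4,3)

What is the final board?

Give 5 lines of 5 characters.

Answer: ....B
.WWW.
B..B.
..W.W
.BBW.

Derivation:
Move 1: B@(4,1) -> caps B=0 W=0
Move 2: W@(3,2) -> caps B=0 W=0
Move 3: B@(2,0) -> caps B=0 W=0
Move 4: W@(1,1) -> caps B=0 W=0
Move 5: B@(4,2) -> caps B=0 W=0
Move 6: W@(1,3) -> caps B=0 W=0
Move 7: B@(2,3) -> caps B=0 W=0
Move 8: W@(1,2) -> caps B=0 W=0
Move 9: B@(4,4) -> caps B=0 W=0
Move 10: W@(3,4) -> caps B=0 W=0
Move 11: B@(0,4) -> caps B=0 W=0
Move 12: W@(4,3) -> caps B=0 W=1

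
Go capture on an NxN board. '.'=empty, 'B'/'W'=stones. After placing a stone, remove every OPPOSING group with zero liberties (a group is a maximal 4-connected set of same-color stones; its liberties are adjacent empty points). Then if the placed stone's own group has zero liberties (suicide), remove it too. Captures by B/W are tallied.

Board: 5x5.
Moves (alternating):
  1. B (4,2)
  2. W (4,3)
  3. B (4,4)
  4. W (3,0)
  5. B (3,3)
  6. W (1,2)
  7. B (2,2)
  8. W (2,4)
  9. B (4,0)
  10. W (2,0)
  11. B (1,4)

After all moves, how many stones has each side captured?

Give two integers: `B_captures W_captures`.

Move 1: B@(4,2) -> caps B=0 W=0
Move 2: W@(4,3) -> caps B=0 W=0
Move 3: B@(4,4) -> caps B=0 W=0
Move 4: W@(3,0) -> caps B=0 W=0
Move 5: B@(3,3) -> caps B=1 W=0
Move 6: W@(1,2) -> caps B=1 W=0
Move 7: B@(2,2) -> caps B=1 W=0
Move 8: W@(2,4) -> caps B=1 W=0
Move 9: B@(4,0) -> caps B=1 W=0
Move 10: W@(2,0) -> caps B=1 W=0
Move 11: B@(1,4) -> caps B=1 W=0

Answer: 1 0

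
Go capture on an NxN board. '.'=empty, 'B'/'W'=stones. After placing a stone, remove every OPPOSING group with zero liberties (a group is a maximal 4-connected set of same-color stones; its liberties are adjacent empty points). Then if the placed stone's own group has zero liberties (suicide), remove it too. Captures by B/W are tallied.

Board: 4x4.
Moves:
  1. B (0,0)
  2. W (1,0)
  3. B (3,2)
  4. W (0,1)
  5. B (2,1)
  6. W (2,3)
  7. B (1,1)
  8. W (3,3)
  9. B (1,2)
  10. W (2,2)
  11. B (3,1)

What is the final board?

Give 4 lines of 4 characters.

Answer: .W..
WBB.
.BWW
.BBW

Derivation:
Move 1: B@(0,0) -> caps B=0 W=0
Move 2: W@(1,0) -> caps B=0 W=0
Move 3: B@(3,2) -> caps B=0 W=0
Move 4: W@(0,1) -> caps B=0 W=1
Move 5: B@(2,1) -> caps B=0 W=1
Move 6: W@(2,3) -> caps B=0 W=1
Move 7: B@(1,1) -> caps B=0 W=1
Move 8: W@(3,3) -> caps B=0 W=1
Move 9: B@(1,2) -> caps B=0 W=1
Move 10: W@(2,2) -> caps B=0 W=1
Move 11: B@(3,1) -> caps B=0 W=1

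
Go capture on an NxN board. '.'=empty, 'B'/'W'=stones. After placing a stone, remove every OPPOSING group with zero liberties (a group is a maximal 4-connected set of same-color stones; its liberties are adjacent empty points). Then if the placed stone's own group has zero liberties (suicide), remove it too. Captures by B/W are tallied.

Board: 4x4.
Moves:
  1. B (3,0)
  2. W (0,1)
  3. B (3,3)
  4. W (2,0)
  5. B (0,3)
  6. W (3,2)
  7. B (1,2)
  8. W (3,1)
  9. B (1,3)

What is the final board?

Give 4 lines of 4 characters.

Move 1: B@(3,0) -> caps B=0 W=0
Move 2: W@(0,1) -> caps B=0 W=0
Move 3: B@(3,3) -> caps B=0 W=0
Move 4: W@(2,0) -> caps B=0 W=0
Move 5: B@(0,3) -> caps B=0 W=0
Move 6: W@(3,2) -> caps B=0 W=0
Move 7: B@(1,2) -> caps B=0 W=0
Move 8: W@(3,1) -> caps B=0 W=1
Move 9: B@(1,3) -> caps B=0 W=1

Answer: .W.B
..BB
W...
.WWB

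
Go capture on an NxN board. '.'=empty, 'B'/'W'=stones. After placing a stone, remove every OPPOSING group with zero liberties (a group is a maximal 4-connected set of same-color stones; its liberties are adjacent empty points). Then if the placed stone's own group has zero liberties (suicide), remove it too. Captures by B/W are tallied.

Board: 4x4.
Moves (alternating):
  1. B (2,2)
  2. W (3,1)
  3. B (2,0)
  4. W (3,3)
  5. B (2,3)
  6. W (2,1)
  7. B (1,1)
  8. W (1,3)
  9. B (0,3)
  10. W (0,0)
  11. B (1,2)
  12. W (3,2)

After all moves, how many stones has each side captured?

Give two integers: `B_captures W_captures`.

Move 1: B@(2,2) -> caps B=0 W=0
Move 2: W@(3,1) -> caps B=0 W=0
Move 3: B@(2,0) -> caps B=0 W=0
Move 4: W@(3,3) -> caps B=0 W=0
Move 5: B@(2,3) -> caps B=0 W=0
Move 6: W@(2,1) -> caps B=0 W=0
Move 7: B@(1,1) -> caps B=0 W=0
Move 8: W@(1,3) -> caps B=0 W=0
Move 9: B@(0,3) -> caps B=0 W=0
Move 10: W@(0,0) -> caps B=0 W=0
Move 11: B@(1,2) -> caps B=1 W=0
Move 12: W@(3,2) -> caps B=1 W=0

Answer: 1 0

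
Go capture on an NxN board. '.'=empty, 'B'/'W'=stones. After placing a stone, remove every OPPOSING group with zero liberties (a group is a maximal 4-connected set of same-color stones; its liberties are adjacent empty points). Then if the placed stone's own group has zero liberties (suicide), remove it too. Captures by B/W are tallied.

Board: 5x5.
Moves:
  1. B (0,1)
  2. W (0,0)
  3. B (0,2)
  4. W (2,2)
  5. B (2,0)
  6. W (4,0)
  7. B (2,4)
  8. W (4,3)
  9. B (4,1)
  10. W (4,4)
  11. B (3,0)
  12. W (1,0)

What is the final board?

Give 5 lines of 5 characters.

Answer: WBB..
W....
B.W.B
B....
.B.WW

Derivation:
Move 1: B@(0,1) -> caps B=0 W=0
Move 2: W@(0,0) -> caps B=0 W=0
Move 3: B@(0,2) -> caps B=0 W=0
Move 4: W@(2,2) -> caps B=0 W=0
Move 5: B@(2,0) -> caps B=0 W=0
Move 6: W@(4,0) -> caps B=0 W=0
Move 7: B@(2,4) -> caps B=0 W=0
Move 8: W@(4,3) -> caps B=0 W=0
Move 9: B@(4,1) -> caps B=0 W=0
Move 10: W@(4,4) -> caps B=0 W=0
Move 11: B@(3,0) -> caps B=1 W=0
Move 12: W@(1,0) -> caps B=1 W=0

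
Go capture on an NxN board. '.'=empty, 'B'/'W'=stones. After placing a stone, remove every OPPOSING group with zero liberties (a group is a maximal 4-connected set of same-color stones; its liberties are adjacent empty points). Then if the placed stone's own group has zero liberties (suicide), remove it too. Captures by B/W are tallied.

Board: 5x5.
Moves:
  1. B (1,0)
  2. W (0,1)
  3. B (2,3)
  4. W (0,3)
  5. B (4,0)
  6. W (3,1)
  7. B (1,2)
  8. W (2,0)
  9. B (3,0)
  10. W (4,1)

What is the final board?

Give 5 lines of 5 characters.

Move 1: B@(1,0) -> caps B=0 W=0
Move 2: W@(0,1) -> caps B=0 W=0
Move 3: B@(2,3) -> caps B=0 W=0
Move 4: W@(0,3) -> caps B=0 W=0
Move 5: B@(4,0) -> caps B=0 W=0
Move 6: W@(3,1) -> caps B=0 W=0
Move 7: B@(1,2) -> caps B=0 W=0
Move 8: W@(2,0) -> caps B=0 W=0
Move 9: B@(3,0) -> caps B=0 W=0
Move 10: W@(4,1) -> caps B=0 W=2

Answer: .W.W.
B.B..
W..B.
.W...
.W...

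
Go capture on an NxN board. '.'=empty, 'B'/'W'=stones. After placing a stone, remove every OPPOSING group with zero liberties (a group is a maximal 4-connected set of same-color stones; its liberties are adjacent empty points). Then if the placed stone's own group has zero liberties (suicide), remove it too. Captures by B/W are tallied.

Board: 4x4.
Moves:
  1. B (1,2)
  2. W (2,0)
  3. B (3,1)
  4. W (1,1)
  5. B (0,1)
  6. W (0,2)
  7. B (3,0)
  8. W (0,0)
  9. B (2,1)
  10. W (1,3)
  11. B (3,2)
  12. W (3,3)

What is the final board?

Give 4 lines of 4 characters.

Move 1: B@(1,2) -> caps B=0 W=0
Move 2: W@(2,0) -> caps B=0 W=0
Move 3: B@(3,1) -> caps B=0 W=0
Move 4: W@(1,1) -> caps B=0 W=0
Move 5: B@(0,1) -> caps B=0 W=0
Move 6: W@(0,2) -> caps B=0 W=0
Move 7: B@(3,0) -> caps B=0 W=0
Move 8: W@(0,0) -> caps B=0 W=1
Move 9: B@(2,1) -> caps B=0 W=1
Move 10: W@(1,3) -> caps B=0 W=1
Move 11: B@(3,2) -> caps B=0 W=1
Move 12: W@(3,3) -> caps B=0 W=1

Answer: W.W.
.WBW
WB..
BBBW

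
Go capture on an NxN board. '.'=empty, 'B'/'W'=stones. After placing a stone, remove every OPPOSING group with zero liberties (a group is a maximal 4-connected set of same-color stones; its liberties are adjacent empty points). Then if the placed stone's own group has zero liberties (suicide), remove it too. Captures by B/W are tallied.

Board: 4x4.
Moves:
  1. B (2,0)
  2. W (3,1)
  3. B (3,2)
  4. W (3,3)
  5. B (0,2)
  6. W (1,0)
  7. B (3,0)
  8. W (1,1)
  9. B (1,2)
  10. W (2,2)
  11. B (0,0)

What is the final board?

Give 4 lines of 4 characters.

Answer: B.B.
WWB.
B.W.
BW.W

Derivation:
Move 1: B@(2,0) -> caps B=0 W=0
Move 2: W@(3,1) -> caps B=0 W=0
Move 3: B@(3,2) -> caps B=0 W=0
Move 4: W@(3,3) -> caps B=0 W=0
Move 5: B@(0,2) -> caps B=0 W=0
Move 6: W@(1,0) -> caps B=0 W=0
Move 7: B@(3,0) -> caps B=0 W=0
Move 8: W@(1,1) -> caps B=0 W=0
Move 9: B@(1,2) -> caps B=0 W=0
Move 10: W@(2,2) -> caps B=0 W=1
Move 11: B@(0,0) -> caps B=0 W=1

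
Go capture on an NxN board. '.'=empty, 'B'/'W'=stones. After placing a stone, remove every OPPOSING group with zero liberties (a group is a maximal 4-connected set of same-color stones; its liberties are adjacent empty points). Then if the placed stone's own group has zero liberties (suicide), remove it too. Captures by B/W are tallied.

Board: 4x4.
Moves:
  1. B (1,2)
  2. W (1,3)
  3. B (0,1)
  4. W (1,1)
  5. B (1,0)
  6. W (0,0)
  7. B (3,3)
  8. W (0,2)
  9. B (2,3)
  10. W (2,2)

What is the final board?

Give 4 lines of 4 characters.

Answer: .BW.
BW.W
..WB
...B

Derivation:
Move 1: B@(1,2) -> caps B=0 W=0
Move 2: W@(1,3) -> caps B=0 W=0
Move 3: B@(0,1) -> caps B=0 W=0
Move 4: W@(1,1) -> caps B=0 W=0
Move 5: B@(1,0) -> caps B=0 W=0
Move 6: W@(0,0) -> caps B=0 W=0
Move 7: B@(3,3) -> caps B=0 W=0
Move 8: W@(0,2) -> caps B=0 W=0
Move 9: B@(2,3) -> caps B=0 W=0
Move 10: W@(2,2) -> caps B=0 W=1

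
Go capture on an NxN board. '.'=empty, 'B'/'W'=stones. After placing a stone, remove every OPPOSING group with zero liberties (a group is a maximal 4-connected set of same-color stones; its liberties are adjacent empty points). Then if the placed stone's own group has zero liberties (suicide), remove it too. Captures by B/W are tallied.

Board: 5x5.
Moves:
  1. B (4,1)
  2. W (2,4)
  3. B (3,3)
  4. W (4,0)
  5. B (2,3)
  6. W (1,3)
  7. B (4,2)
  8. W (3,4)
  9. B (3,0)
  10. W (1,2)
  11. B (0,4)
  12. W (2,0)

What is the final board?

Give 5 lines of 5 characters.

Answer: ....B
..WW.
W..BW
B..BW
.BB..

Derivation:
Move 1: B@(4,1) -> caps B=0 W=0
Move 2: W@(2,4) -> caps B=0 W=0
Move 3: B@(3,3) -> caps B=0 W=0
Move 4: W@(4,0) -> caps B=0 W=0
Move 5: B@(2,3) -> caps B=0 W=0
Move 6: W@(1,3) -> caps B=0 W=0
Move 7: B@(4,2) -> caps B=0 W=0
Move 8: W@(3,4) -> caps B=0 W=0
Move 9: B@(3,0) -> caps B=1 W=0
Move 10: W@(1,2) -> caps B=1 W=0
Move 11: B@(0,4) -> caps B=1 W=0
Move 12: W@(2,0) -> caps B=1 W=0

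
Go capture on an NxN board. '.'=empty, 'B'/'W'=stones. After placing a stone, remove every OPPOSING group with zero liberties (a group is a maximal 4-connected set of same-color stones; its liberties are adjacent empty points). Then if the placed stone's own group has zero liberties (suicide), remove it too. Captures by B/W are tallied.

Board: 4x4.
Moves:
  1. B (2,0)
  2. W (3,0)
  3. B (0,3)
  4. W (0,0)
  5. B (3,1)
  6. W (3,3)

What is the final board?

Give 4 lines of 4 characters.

Move 1: B@(2,0) -> caps B=0 W=0
Move 2: W@(3,0) -> caps B=0 W=0
Move 3: B@(0,3) -> caps B=0 W=0
Move 4: W@(0,0) -> caps B=0 W=0
Move 5: B@(3,1) -> caps B=1 W=0
Move 6: W@(3,3) -> caps B=1 W=0

Answer: W..B
....
B...
.B.W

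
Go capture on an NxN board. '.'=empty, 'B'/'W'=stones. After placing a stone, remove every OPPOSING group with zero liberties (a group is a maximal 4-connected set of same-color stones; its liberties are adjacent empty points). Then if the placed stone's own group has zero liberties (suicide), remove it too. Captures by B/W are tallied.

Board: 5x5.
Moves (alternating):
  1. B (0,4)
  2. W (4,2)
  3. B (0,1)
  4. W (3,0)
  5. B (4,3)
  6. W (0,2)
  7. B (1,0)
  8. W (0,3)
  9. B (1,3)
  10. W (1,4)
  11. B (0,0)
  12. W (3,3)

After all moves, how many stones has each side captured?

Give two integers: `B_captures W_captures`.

Answer: 0 1

Derivation:
Move 1: B@(0,4) -> caps B=0 W=0
Move 2: W@(4,2) -> caps B=0 W=0
Move 3: B@(0,1) -> caps B=0 W=0
Move 4: W@(3,0) -> caps B=0 W=0
Move 5: B@(4,3) -> caps B=0 W=0
Move 6: W@(0,2) -> caps B=0 W=0
Move 7: B@(1,0) -> caps B=0 W=0
Move 8: W@(0,3) -> caps B=0 W=0
Move 9: B@(1,3) -> caps B=0 W=0
Move 10: W@(1,4) -> caps B=0 W=1
Move 11: B@(0,0) -> caps B=0 W=1
Move 12: W@(3,3) -> caps B=0 W=1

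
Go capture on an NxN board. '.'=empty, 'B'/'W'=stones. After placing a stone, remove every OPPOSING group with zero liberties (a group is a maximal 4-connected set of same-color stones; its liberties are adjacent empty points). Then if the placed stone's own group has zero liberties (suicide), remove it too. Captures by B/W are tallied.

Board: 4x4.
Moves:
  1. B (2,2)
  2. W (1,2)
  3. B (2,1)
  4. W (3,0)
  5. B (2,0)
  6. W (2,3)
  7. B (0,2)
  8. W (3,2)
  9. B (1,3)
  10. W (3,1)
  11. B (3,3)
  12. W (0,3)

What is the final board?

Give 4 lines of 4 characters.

Answer: ..B.
..WB
BBB.
...B

Derivation:
Move 1: B@(2,2) -> caps B=0 W=0
Move 2: W@(1,2) -> caps B=0 W=0
Move 3: B@(2,1) -> caps B=0 W=0
Move 4: W@(3,0) -> caps B=0 W=0
Move 5: B@(2,0) -> caps B=0 W=0
Move 6: W@(2,3) -> caps B=0 W=0
Move 7: B@(0,2) -> caps B=0 W=0
Move 8: W@(3,2) -> caps B=0 W=0
Move 9: B@(1,3) -> caps B=0 W=0
Move 10: W@(3,1) -> caps B=0 W=0
Move 11: B@(3,3) -> caps B=4 W=0
Move 12: W@(0,3) -> caps B=4 W=0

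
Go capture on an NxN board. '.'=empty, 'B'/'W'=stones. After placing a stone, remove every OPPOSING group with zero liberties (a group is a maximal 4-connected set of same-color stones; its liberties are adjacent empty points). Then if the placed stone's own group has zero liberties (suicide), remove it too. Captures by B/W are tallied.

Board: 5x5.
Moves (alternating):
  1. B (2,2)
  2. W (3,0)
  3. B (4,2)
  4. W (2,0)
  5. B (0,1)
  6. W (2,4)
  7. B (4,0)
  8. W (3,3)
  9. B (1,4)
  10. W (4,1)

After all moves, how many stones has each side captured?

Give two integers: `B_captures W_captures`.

Answer: 0 1

Derivation:
Move 1: B@(2,2) -> caps B=0 W=0
Move 2: W@(3,0) -> caps B=0 W=0
Move 3: B@(4,2) -> caps B=0 W=0
Move 4: W@(2,0) -> caps B=0 W=0
Move 5: B@(0,1) -> caps B=0 W=0
Move 6: W@(2,4) -> caps B=0 W=0
Move 7: B@(4,0) -> caps B=0 W=0
Move 8: W@(3,3) -> caps B=0 W=0
Move 9: B@(1,4) -> caps B=0 W=0
Move 10: W@(4,1) -> caps B=0 W=1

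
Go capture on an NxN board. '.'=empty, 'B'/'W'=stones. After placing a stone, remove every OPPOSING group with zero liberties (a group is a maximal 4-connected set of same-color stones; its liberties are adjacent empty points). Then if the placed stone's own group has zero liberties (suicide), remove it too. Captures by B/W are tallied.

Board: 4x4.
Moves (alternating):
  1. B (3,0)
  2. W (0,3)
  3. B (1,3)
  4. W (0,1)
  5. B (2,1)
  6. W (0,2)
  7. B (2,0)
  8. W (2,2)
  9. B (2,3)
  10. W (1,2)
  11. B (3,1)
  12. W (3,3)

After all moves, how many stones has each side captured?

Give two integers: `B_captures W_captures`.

Move 1: B@(3,0) -> caps B=0 W=0
Move 2: W@(0,3) -> caps B=0 W=0
Move 3: B@(1,3) -> caps B=0 W=0
Move 4: W@(0,1) -> caps B=0 W=0
Move 5: B@(2,1) -> caps B=0 W=0
Move 6: W@(0,2) -> caps B=0 W=0
Move 7: B@(2,0) -> caps B=0 W=0
Move 8: W@(2,2) -> caps B=0 W=0
Move 9: B@(2,3) -> caps B=0 W=0
Move 10: W@(1,2) -> caps B=0 W=0
Move 11: B@(3,1) -> caps B=0 W=0
Move 12: W@(3,3) -> caps B=0 W=2

Answer: 0 2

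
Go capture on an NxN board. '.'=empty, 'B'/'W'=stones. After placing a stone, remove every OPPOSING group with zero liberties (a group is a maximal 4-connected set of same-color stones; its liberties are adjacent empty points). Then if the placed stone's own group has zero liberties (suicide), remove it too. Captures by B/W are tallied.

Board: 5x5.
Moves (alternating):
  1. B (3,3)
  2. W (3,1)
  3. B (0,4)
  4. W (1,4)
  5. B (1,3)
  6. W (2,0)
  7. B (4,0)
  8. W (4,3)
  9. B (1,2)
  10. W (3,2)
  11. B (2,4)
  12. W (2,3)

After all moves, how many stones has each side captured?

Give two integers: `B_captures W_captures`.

Move 1: B@(3,3) -> caps B=0 W=0
Move 2: W@(3,1) -> caps B=0 W=0
Move 3: B@(0,4) -> caps B=0 W=0
Move 4: W@(1,4) -> caps B=0 W=0
Move 5: B@(1,3) -> caps B=0 W=0
Move 6: W@(2,0) -> caps B=0 W=0
Move 7: B@(4,0) -> caps B=0 W=0
Move 8: W@(4,3) -> caps B=0 W=0
Move 9: B@(1,2) -> caps B=0 W=0
Move 10: W@(3,2) -> caps B=0 W=0
Move 11: B@(2,4) -> caps B=1 W=0
Move 12: W@(2,3) -> caps B=1 W=0

Answer: 1 0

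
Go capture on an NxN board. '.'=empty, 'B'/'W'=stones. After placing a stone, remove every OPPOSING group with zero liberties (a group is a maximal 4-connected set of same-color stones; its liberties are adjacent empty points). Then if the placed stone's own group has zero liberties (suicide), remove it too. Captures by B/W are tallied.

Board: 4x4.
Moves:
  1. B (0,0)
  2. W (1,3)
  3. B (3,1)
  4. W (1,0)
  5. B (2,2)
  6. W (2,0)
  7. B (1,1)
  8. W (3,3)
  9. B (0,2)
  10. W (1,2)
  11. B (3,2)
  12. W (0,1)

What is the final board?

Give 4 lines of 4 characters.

Answer: .WB.
WBWW
W.B.
.BBW

Derivation:
Move 1: B@(0,0) -> caps B=0 W=0
Move 2: W@(1,3) -> caps B=0 W=0
Move 3: B@(3,1) -> caps B=0 W=0
Move 4: W@(1,0) -> caps B=0 W=0
Move 5: B@(2,2) -> caps B=0 W=0
Move 6: W@(2,0) -> caps B=0 W=0
Move 7: B@(1,1) -> caps B=0 W=0
Move 8: W@(3,3) -> caps B=0 W=0
Move 9: B@(0,2) -> caps B=0 W=0
Move 10: W@(1,2) -> caps B=0 W=0
Move 11: B@(3,2) -> caps B=0 W=0
Move 12: W@(0,1) -> caps B=0 W=1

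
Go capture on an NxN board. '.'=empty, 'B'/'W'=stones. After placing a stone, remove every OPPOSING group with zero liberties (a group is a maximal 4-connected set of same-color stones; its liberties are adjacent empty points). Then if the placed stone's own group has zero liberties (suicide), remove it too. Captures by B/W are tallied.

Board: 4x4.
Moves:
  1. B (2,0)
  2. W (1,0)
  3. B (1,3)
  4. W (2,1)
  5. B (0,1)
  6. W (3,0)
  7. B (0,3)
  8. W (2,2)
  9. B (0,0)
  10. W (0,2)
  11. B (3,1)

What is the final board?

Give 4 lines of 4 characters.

Answer: BBWB
W..B
.WW.
WB..

Derivation:
Move 1: B@(2,0) -> caps B=0 W=0
Move 2: W@(1,0) -> caps B=0 W=0
Move 3: B@(1,3) -> caps B=0 W=0
Move 4: W@(2,1) -> caps B=0 W=0
Move 5: B@(0,1) -> caps B=0 W=0
Move 6: W@(3,0) -> caps B=0 W=1
Move 7: B@(0,3) -> caps B=0 W=1
Move 8: W@(2,2) -> caps B=0 W=1
Move 9: B@(0,0) -> caps B=0 W=1
Move 10: W@(0,2) -> caps B=0 W=1
Move 11: B@(3,1) -> caps B=0 W=1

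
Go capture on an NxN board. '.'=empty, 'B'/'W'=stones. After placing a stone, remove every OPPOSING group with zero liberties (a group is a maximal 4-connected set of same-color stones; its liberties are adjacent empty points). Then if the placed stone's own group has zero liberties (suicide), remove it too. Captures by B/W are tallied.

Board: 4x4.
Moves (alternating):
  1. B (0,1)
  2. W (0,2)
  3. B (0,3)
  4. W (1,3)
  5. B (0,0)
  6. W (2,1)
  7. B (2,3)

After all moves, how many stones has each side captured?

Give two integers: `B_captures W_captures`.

Move 1: B@(0,1) -> caps B=0 W=0
Move 2: W@(0,2) -> caps B=0 W=0
Move 3: B@(0,3) -> caps B=0 W=0
Move 4: W@(1,3) -> caps B=0 W=1
Move 5: B@(0,0) -> caps B=0 W=1
Move 6: W@(2,1) -> caps B=0 W=1
Move 7: B@(2,3) -> caps B=0 W=1

Answer: 0 1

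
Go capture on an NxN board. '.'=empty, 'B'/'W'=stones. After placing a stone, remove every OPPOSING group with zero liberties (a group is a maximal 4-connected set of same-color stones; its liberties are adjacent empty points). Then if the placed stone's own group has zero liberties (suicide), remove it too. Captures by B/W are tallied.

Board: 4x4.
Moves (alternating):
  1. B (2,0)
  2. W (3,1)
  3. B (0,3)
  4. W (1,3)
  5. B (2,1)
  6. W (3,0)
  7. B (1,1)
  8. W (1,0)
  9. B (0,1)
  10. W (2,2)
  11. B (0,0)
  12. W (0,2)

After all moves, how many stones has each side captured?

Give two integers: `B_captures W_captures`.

Answer: 1 1

Derivation:
Move 1: B@(2,0) -> caps B=0 W=0
Move 2: W@(3,1) -> caps B=0 W=0
Move 3: B@(0,3) -> caps B=0 W=0
Move 4: W@(1,3) -> caps B=0 W=0
Move 5: B@(2,1) -> caps B=0 W=0
Move 6: W@(3,0) -> caps B=0 W=0
Move 7: B@(1,1) -> caps B=0 W=0
Move 8: W@(1,0) -> caps B=0 W=0
Move 9: B@(0,1) -> caps B=0 W=0
Move 10: W@(2,2) -> caps B=0 W=0
Move 11: B@(0,0) -> caps B=1 W=0
Move 12: W@(0,2) -> caps B=1 W=1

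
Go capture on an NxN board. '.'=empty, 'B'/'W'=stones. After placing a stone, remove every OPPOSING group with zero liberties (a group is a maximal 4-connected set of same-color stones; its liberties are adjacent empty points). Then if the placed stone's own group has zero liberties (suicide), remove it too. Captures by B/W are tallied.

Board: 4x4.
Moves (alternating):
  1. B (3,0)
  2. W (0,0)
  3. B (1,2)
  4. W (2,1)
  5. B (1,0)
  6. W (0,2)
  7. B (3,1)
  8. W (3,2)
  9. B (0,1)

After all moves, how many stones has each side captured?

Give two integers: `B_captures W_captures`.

Answer: 1 0

Derivation:
Move 1: B@(3,0) -> caps B=0 W=0
Move 2: W@(0,0) -> caps B=0 W=0
Move 3: B@(1,2) -> caps B=0 W=0
Move 4: W@(2,1) -> caps B=0 W=0
Move 5: B@(1,0) -> caps B=0 W=0
Move 6: W@(0,2) -> caps B=0 W=0
Move 7: B@(3,1) -> caps B=0 W=0
Move 8: W@(3,2) -> caps B=0 W=0
Move 9: B@(0,1) -> caps B=1 W=0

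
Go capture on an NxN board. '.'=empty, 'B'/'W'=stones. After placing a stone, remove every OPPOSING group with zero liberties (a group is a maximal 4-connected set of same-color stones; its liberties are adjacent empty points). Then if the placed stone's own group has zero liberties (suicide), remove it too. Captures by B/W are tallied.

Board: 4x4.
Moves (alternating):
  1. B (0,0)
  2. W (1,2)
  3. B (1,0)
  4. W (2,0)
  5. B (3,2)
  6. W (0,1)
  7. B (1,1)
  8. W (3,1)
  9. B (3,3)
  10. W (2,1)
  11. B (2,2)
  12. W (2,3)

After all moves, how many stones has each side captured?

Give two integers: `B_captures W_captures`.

Answer: 0 6

Derivation:
Move 1: B@(0,0) -> caps B=0 W=0
Move 2: W@(1,2) -> caps B=0 W=0
Move 3: B@(1,0) -> caps B=0 W=0
Move 4: W@(2,0) -> caps B=0 W=0
Move 5: B@(3,2) -> caps B=0 W=0
Move 6: W@(0,1) -> caps B=0 W=0
Move 7: B@(1,1) -> caps B=0 W=0
Move 8: W@(3,1) -> caps B=0 W=0
Move 9: B@(3,3) -> caps B=0 W=0
Move 10: W@(2,1) -> caps B=0 W=3
Move 11: B@(2,2) -> caps B=0 W=3
Move 12: W@(2,3) -> caps B=0 W=6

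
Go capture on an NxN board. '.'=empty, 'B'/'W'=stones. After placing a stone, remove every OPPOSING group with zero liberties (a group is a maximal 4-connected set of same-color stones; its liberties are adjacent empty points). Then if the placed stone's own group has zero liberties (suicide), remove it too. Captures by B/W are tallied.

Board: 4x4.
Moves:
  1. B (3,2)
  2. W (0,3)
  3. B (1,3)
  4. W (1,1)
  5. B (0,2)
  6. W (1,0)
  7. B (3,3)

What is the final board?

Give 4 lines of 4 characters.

Move 1: B@(3,2) -> caps B=0 W=0
Move 2: W@(0,3) -> caps B=0 W=0
Move 3: B@(1,3) -> caps B=0 W=0
Move 4: W@(1,1) -> caps B=0 W=0
Move 5: B@(0,2) -> caps B=1 W=0
Move 6: W@(1,0) -> caps B=1 W=0
Move 7: B@(3,3) -> caps B=1 W=0

Answer: ..B.
WW.B
....
..BB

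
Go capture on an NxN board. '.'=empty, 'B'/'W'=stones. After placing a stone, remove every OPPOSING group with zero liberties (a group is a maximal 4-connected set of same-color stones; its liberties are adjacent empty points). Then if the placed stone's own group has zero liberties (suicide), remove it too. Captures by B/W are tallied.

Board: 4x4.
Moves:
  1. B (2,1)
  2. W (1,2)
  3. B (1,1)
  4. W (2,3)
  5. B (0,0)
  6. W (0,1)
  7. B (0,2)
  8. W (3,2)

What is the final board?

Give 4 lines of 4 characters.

Move 1: B@(2,1) -> caps B=0 W=0
Move 2: W@(1,2) -> caps B=0 W=0
Move 3: B@(1,1) -> caps B=0 W=0
Move 4: W@(2,3) -> caps B=0 W=0
Move 5: B@(0,0) -> caps B=0 W=0
Move 6: W@(0,1) -> caps B=0 W=0
Move 7: B@(0,2) -> caps B=1 W=0
Move 8: W@(3,2) -> caps B=1 W=0

Answer: B.B.
.BW.
.B.W
..W.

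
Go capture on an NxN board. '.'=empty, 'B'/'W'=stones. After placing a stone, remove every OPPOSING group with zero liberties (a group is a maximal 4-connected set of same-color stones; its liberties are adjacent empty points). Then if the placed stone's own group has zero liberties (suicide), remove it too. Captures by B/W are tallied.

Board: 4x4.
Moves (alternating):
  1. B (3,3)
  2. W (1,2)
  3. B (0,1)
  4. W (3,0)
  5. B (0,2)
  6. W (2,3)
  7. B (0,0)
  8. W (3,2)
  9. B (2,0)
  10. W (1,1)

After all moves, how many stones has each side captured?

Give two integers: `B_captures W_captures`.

Answer: 0 1

Derivation:
Move 1: B@(3,3) -> caps B=0 W=0
Move 2: W@(1,2) -> caps B=0 W=0
Move 3: B@(0,1) -> caps B=0 W=0
Move 4: W@(3,0) -> caps B=0 W=0
Move 5: B@(0,2) -> caps B=0 W=0
Move 6: W@(2,3) -> caps B=0 W=0
Move 7: B@(0,0) -> caps B=0 W=0
Move 8: W@(3,2) -> caps B=0 W=1
Move 9: B@(2,0) -> caps B=0 W=1
Move 10: W@(1,1) -> caps B=0 W=1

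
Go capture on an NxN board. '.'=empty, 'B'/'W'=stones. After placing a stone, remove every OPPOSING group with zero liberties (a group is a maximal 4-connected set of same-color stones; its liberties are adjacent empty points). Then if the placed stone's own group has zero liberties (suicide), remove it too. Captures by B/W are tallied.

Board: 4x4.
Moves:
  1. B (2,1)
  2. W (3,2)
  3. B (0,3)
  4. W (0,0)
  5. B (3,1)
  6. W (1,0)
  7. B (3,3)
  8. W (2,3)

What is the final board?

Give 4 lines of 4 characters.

Move 1: B@(2,1) -> caps B=0 W=0
Move 2: W@(3,2) -> caps B=0 W=0
Move 3: B@(0,3) -> caps B=0 W=0
Move 4: W@(0,0) -> caps B=0 W=0
Move 5: B@(3,1) -> caps B=0 W=0
Move 6: W@(1,0) -> caps B=0 W=0
Move 7: B@(3,3) -> caps B=0 W=0
Move 8: W@(2,3) -> caps B=0 W=1

Answer: W..B
W...
.B.W
.BW.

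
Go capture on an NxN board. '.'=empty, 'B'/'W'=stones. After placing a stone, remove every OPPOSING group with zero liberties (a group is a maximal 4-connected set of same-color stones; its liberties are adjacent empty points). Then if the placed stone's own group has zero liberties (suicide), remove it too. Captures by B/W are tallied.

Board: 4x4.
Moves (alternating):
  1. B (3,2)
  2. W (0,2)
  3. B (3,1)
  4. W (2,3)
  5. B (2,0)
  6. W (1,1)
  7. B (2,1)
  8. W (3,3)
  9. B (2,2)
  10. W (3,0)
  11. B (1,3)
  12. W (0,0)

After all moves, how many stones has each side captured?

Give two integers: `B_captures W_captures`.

Answer: 2 0

Derivation:
Move 1: B@(3,2) -> caps B=0 W=0
Move 2: W@(0,2) -> caps B=0 W=0
Move 3: B@(3,1) -> caps B=0 W=0
Move 4: W@(2,3) -> caps B=0 W=0
Move 5: B@(2,0) -> caps B=0 W=0
Move 6: W@(1,1) -> caps B=0 W=0
Move 7: B@(2,1) -> caps B=0 W=0
Move 8: W@(3,3) -> caps B=0 W=0
Move 9: B@(2,2) -> caps B=0 W=0
Move 10: W@(3,0) -> caps B=0 W=0
Move 11: B@(1,3) -> caps B=2 W=0
Move 12: W@(0,0) -> caps B=2 W=0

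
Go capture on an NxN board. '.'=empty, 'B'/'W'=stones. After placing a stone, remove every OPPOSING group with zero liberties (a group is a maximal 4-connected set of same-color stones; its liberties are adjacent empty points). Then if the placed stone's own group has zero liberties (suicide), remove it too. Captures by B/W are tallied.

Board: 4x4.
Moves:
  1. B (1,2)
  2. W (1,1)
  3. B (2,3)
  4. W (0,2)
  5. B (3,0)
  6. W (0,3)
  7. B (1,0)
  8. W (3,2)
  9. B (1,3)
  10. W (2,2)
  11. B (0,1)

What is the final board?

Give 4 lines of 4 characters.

Answer: .B..
BWBB
..WB
B.W.

Derivation:
Move 1: B@(1,2) -> caps B=0 W=0
Move 2: W@(1,1) -> caps B=0 W=0
Move 3: B@(2,3) -> caps B=0 W=0
Move 4: W@(0,2) -> caps B=0 W=0
Move 5: B@(3,0) -> caps B=0 W=0
Move 6: W@(0,3) -> caps B=0 W=0
Move 7: B@(1,0) -> caps B=0 W=0
Move 8: W@(3,2) -> caps B=0 W=0
Move 9: B@(1,3) -> caps B=0 W=0
Move 10: W@(2,2) -> caps B=0 W=0
Move 11: B@(0,1) -> caps B=2 W=0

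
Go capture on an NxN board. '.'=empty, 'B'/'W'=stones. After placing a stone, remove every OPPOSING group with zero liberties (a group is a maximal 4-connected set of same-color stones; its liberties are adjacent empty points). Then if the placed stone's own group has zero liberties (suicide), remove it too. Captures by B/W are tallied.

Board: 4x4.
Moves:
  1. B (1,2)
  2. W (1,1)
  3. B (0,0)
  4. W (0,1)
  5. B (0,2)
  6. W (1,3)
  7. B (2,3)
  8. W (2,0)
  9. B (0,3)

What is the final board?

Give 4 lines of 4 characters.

Answer: BWBB
.WB.
W..B
....

Derivation:
Move 1: B@(1,2) -> caps B=0 W=0
Move 2: W@(1,1) -> caps B=0 W=0
Move 3: B@(0,0) -> caps B=0 W=0
Move 4: W@(0,1) -> caps B=0 W=0
Move 5: B@(0,2) -> caps B=0 W=0
Move 6: W@(1,3) -> caps B=0 W=0
Move 7: B@(2,3) -> caps B=0 W=0
Move 8: W@(2,0) -> caps B=0 W=0
Move 9: B@(0,3) -> caps B=1 W=0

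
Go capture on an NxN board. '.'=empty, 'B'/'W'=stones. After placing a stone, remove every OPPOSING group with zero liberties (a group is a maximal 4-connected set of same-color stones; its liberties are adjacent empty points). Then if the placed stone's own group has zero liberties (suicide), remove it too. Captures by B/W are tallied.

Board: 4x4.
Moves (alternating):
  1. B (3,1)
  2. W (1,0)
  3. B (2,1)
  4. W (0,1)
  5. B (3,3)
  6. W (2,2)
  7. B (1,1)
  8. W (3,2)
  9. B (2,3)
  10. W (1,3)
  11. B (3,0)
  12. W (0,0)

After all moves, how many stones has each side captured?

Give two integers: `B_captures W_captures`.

Answer: 0 2

Derivation:
Move 1: B@(3,1) -> caps B=0 W=0
Move 2: W@(1,0) -> caps B=0 W=0
Move 3: B@(2,1) -> caps B=0 W=0
Move 4: W@(0,1) -> caps B=0 W=0
Move 5: B@(3,3) -> caps B=0 W=0
Move 6: W@(2,2) -> caps B=0 W=0
Move 7: B@(1,1) -> caps B=0 W=0
Move 8: W@(3,2) -> caps B=0 W=0
Move 9: B@(2,3) -> caps B=0 W=0
Move 10: W@(1,3) -> caps B=0 W=2
Move 11: B@(3,0) -> caps B=0 W=2
Move 12: W@(0,0) -> caps B=0 W=2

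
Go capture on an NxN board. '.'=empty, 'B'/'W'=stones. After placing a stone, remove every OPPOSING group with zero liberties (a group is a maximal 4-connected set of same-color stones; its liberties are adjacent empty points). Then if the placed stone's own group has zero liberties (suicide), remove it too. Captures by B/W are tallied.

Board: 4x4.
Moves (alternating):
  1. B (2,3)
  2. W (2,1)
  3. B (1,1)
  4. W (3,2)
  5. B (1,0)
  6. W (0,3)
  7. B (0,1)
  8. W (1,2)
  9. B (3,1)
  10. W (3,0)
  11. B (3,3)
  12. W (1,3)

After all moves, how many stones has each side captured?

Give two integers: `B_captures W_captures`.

Answer: 0 1

Derivation:
Move 1: B@(2,3) -> caps B=0 W=0
Move 2: W@(2,1) -> caps B=0 W=0
Move 3: B@(1,1) -> caps B=0 W=0
Move 4: W@(3,2) -> caps B=0 W=0
Move 5: B@(1,0) -> caps B=0 W=0
Move 6: W@(0,3) -> caps B=0 W=0
Move 7: B@(0,1) -> caps B=0 W=0
Move 8: W@(1,2) -> caps B=0 W=0
Move 9: B@(3,1) -> caps B=0 W=0
Move 10: W@(3,0) -> caps B=0 W=1
Move 11: B@(3,3) -> caps B=0 W=1
Move 12: W@(1,3) -> caps B=0 W=1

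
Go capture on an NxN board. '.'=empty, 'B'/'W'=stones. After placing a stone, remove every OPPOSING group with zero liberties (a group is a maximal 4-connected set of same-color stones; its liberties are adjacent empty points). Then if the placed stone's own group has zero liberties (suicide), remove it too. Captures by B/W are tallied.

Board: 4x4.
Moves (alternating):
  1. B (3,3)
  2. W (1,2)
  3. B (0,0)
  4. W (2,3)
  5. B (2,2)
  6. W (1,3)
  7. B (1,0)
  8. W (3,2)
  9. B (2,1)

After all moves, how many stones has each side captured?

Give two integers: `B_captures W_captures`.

Move 1: B@(3,3) -> caps B=0 W=0
Move 2: W@(1,2) -> caps B=0 W=0
Move 3: B@(0,0) -> caps B=0 W=0
Move 4: W@(2,3) -> caps B=0 W=0
Move 5: B@(2,2) -> caps B=0 W=0
Move 6: W@(1,3) -> caps B=0 W=0
Move 7: B@(1,0) -> caps B=0 W=0
Move 8: W@(3,2) -> caps B=0 W=1
Move 9: B@(2,1) -> caps B=0 W=1

Answer: 0 1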